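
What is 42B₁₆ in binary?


Each hex digit → 4 binary bits:
  4 = 0100
  2 = 0010
  B = 1011
Concatenate: 0100 0010 1011
= 010000101011


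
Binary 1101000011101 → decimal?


Positional values:
Bit 0: 1 × 2^0 = 1
Bit 2: 1 × 2^2 = 4
Bit 3: 1 × 2^3 = 8
Bit 4: 1 × 2^4 = 16
Bit 9: 1 × 2^9 = 512
Bit 11: 1 × 2^11 = 2048
Bit 12: 1 × 2^12 = 4096
Sum = 1 + 4 + 8 + 16 + 512 + 2048 + 4096
= 6685


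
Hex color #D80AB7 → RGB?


Hex: #D80AB7
R = D8₁₆ = 216
G = 0A₁₆ = 10
B = B7₁₆ = 183
= RGB(216, 10, 183)


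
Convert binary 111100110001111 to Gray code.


Binary: 111100110001111
Gray code: G = B XOR (B >> 1)
B >> 1 = 011110011000111
111100110001111 XOR 011110011000111:
  1 XOR 0 = 1
  1 XOR 1 = 0
  1 XOR 1 = 0
  1 XOR 1 = 0
  0 XOR 1 = 1
  0 XOR 0 = 0
  1 XOR 0 = 1
  1 XOR 1 = 0
  0 XOR 1 = 1
  0 XOR 0 = 0
  0 XOR 0 = 0
  1 XOR 0 = 1
  1 XOR 1 = 0
  1 XOR 1 = 0
  1 XOR 1 = 0
= 100010101001000


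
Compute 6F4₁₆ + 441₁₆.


Align and add column by column (LSB to MSB, each column mod 16 with carry):
  06F4
+ 0441
  ----
  col 0: 4(4) + 1(1) + 0 (carry in) = 5 → 5(5), carry out 0
  col 1: F(15) + 4(4) + 0 (carry in) = 19 → 3(3), carry out 1
  col 2: 6(6) + 4(4) + 1 (carry in) = 11 → B(11), carry out 0
  col 3: 0(0) + 0(0) + 0 (carry in) = 0 → 0(0), carry out 0
Reading digits MSB→LSB: 0B35
Strip leading zeros: B35
= 0xB35


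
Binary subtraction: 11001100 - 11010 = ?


Align and subtract column by column (LSB to MSB, borrowing when needed):
  11001100
- 00011010
  --------
  col 0: (0 - 0 borrow-in) - 0 → 0 - 0 = 0, borrow out 0
  col 1: (0 - 0 borrow-in) - 1 → borrow from next column: (0+2) - 1 = 1, borrow out 1
  col 2: (1 - 1 borrow-in) - 0 → 0 - 0 = 0, borrow out 0
  col 3: (1 - 0 borrow-in) - 1 → 1 - 1 = 0, borrow out 0
  col 4: (0 - 0 borrow-in) - 1 → borrow from next column: (0+2) - 1 = 1, borrow out 1
  col 5: (0 - 1 borrow-in) - 0 → borrow from next column: (-1+2) - 0 = 1, borrow out 1
  col 6: (1 - 1 borrow-in) - 0 → 0 - 0 = 0, borrow out 0
  col 7: (1 - 0 borrow-in) - 0 → 1 - 0 = 1, borrow out 0
Reading bits MSB→LSB: 10110010
Strip leading zeros: 10110010
= 10110010


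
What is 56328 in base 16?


Divide by 16 repeatedly:
56328 ÷ 16 = 3520 remainder 8 (8)
3520 ÷ 16 = 220 remainder 0 (0)
220 ÷ 16 = 13 remainder 12 (C)
13 ÷ 16 = 0 remainder 13 (D)
Reading remainders bottom-up:
= 0xDC08


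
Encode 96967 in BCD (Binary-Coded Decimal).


Each digit → 4-bit binary:
  9 → 1001
  6 → 0110
  9 → 1001
  6 → 0110
  7 → 0111
= 1001 0110 1001 0110 0111


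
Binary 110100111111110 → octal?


Group into 3-bit groups: 110100111111110
  110 = 6
  100 = 4
  111 = 7
  111 = 7
  110 = 6
= 0o64776


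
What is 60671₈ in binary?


Each octal digit → 3 binary bits:
  6 = 110
  0 = 000
  6 = 110
  7 = 111
  1 = 001
Concatenate: 110 000 110 111 001
= 110000110111001


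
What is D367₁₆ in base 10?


Positional values:
Position 0: 7 × 16^0 = 7 × 1 = 7
Position 1: 6 × 16^1 = 6 × 16 = 96
Position 2: 3 × 16^2 = 3 × 256 = 768
Position 3: D × 16^3 = 13 × 4096 = 53248
Sum = 7 + 96 + 768 + 53248
= 54119


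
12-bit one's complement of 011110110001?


Original: 011110110001
Invert all bits:
  bit 0: 0 → 1
  bit 1: 1 → 0
  bit 2: 1 → 0
  bit 3: 1 → 0
  bit 4: 1 → 0
  bit 5: 0 → 1
  bit 6: 1 → 0
  bit 7: 1 → 0
  bit 8: 0 → 1
  bit 9: 0 → 1
  bit 10: 0 → 1
  bit 11: 1 → 0
= 100001001110


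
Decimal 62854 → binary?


Divide by 2 repeatedly:
62854 ÷ 2 = 31427 remainder 0
31427 ÷ 2 = 15713 remainder 1
15713 ÷ 2 = 7856 remainder 1
7856 ÷ 2 = 3928 remainder 0
3928 ÷ 2 = 1964 remainder 0
1964 ÷ 2 = 982 remainder 0
982 ÷ 2 = 491 remainder 0
491 ÷ 2 = 245 remainder 1
245 ÷ 2 = 122 remainder 1
122 ÷ 2 = 61 remainder 0
61 ÷ 2 = 30 remainder 1
30 ÷ 2 = 15 remainder 0
15 ÷ 2 = 7 remainder 1
7 ÷ 2 = 3 remainder 1
3 ÷ 2 = 1 remainder 1
1 ÷ 2 = 0 remainder 1
Reading remainders bottom-up:
= 1111010110000110


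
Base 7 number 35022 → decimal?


Positional values (base 7):
  2 × 7^0 = 2 × 1 = 2
  2 × 7^1 = 2 × 7 = 14
  0 × 7^2 = 0 × 49 = 0
  5 × 7^3 = 5 × 343 = 1715
  3 × 7^4 = 3 × 2401 = 7203
Sum = 2 + 14 + 0 + 1715 + 7203
= 8934


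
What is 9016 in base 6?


Divide by 6 repeatedly:
9016 ÷ 6 = 1502 remainder 4
1502 ÷ 6 = 250 remainder 2
250 ÷ 6 = 41 remainder 4
41 ÷ 6 = 6 remainder 5
6 ÷ 6 = 1 remainder 0
1 ÷ 6 = 0 remainder 1
Reading remainders bottom-up:
= 105424


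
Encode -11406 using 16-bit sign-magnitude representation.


Sign bit: 1 (negative)
Magnitude: 11406 = 010110010001110
= 1010110010001110


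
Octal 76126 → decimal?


Positional values:
Position 0: 6 × 8^0 = 6
Position 1: 2 × 8^1 = 16
Position 2: 1 × 8^2 = 64
Position 3: 6 × 8^3 = 3072
Position 4: 7 × 8^4 = 28672
Sum = 6 + 16 + 64 + 3072 + 28672
= 31830


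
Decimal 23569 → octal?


Divide by 8 repeatedly:
23569 ÷ 8 = 2946 remainder 1
2946 ÷ 8 = 368 remainder 2
368 ÷ 8 = 46 remainder 0
46 ÷ 8 = 5 remainder 6
5 ÷ 8 = 0 remainder 5
Reading remainders bottom-up:
= 0o56021


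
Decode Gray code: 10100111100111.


Gray code: 10100111100111
MSB stays the same: 1
Each subsequent bit = prev_binary XOR current_gray:
  B[1] = 1 XOR 0 = 1
  B[2] = 1 XOR 1 = 0
  B[3] = 0 XOR 0 = 0
  B[4] = 0 XOR 0 = 0
  B[5] = 0 XOR 1 = 1
  B[6] = 1 XOR 1 = 0
  B[7] = 0 XOR 1 = 1
  B[8] = 1 XOR 1 = 0
  B[9] = 0 XOR 0 = 0
  B[10] = 0 XOR 0 = 0
  B[11] = 0 XOR 1 = 1
  B[12] = 1 XOR 1 = 0
  B[13] = 0 XOR 1 = 1
= 11000101000101 (12613 decimal)


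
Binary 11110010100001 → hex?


Group into 4-bit nibbles: 0011110010100001
  0011 = 3
  1100 = C
  1010 = A
  0001 = 1
= 0x3CA1


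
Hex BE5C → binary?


Each hex digit → 4 binary bits:
  B = 1011
  E = 1110
  5 = 0101
  C = 1100
Concatenate: 1011 1110 0101 1100
= 1011111001011100


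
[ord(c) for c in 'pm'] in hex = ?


String: 'pm'  (2 characters)
Per-character ASCII lookup:
  'p': lowercase starts at 97: 'p' = 97 + 15 = 112 → 0x70
  'm': lowercase starts at 97: 'm' = 97 + 12 = 109 → 0x6D
= 0x70 0x6D


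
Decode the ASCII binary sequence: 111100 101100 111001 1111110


Codes (binary): 111100 101100 111001 1111110
Per-code ASCII lookup:
  111100 = 60  (special character) → '<'
  101100 = 44  (special character) → ','
  111001 = 57  (range 48-57: digits, 57 - 48 = 9) → '9'
  1111110 = 126  (special character) → '~'
= '<,9~'


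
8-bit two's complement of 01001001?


Original: 01001001
Step 1 - Invert all bits: 10110110
Step 2 - Add 1: 10110110 + 1
= 10110111 (represents -73)


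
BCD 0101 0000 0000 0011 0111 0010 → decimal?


Each 4-bit group → digit:
  0101 → 5
  0000 → 0
  0000 → 0
  0011 → 3
  0111 → 7
  0010 → 2
= 500372


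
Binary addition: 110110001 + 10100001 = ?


Align and add column by column (LSB to MSB, carry propagating):
  0110110001
+ 0010100001
  ----------
  col 0: 1 + 1 + 0 (carry in) = 2 → bit 0, carry out 1
  col 1: 0 + 0 + 1 (carry in) = 1 → bit 1, carry out 0
  col 2: 0 + 0 + 0 (carry in) = 0 → bit 0, carry out 0
  col 3: 0 + 0 + 0 (carry in) = 0 → bit 0, carry out 0
  col 4: 1 + 0 + 0 (carry in) = 1 → bit 1, carry out 0
  col 5: 1 + 1 + 0 (carry in) = 2 → bit 0, carry out 1
  col 6: 0 + 0 + 1 (carry in) = 1 → bit 1, carry out 0
  col 7: 1 + 1 + 0 (carry in) = 2 → bit 0, carry out 1
  col 8: 1 + 0 + 1 (carry in) = 2 → bit 0, carry out 1
  col 9: 0 + 0 + 1 (carry in) = 1 → bit 1, carry out 0
Reading bits MSB→LSB: 1001010010
Strip leading zeros: 1001010010
= 1001010010


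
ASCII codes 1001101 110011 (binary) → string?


Codes (binary): 1001101 110011
Per-code ASCII lookup:
  1001101 = 77  (range 65-90: uppercase, 77 - 65 = 12) → 'M'
  110011 = 51  (range 48-57: digits, 51 - 48 = 3) → '3'
= 'M3'


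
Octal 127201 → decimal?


Positional values:
Position 0: 1 × 8^0 = 1
Position 1: 0 × 8^1 = 0
Position 2: 2 × 8^2 = 128
Position 3: 7 × 8^3 = 3584
Position 4: 2 × 8^4 = 8192
Position 5: 1 × 8^5 = 32768
Sum = 1 + 0 + 128 + 3584 + 8192 + 32768
= 44673


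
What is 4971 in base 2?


Divide by 2 repeatedly:
4971 ÷ 2 = 2485 remainder 1
2485 ÷ 2 = 1242 remainder 1
1242 ÷ 2 = 621 remainder 0
621 ÷ 2 = 310 remainder 1
310 ÷ 2 = 155 remainder 0
155 ÷ 2 = 77 remainder 1
77 ÷ 2 = 38 remainder 1
38 ÷ 2 = 19 remainder 0
19 ÷ 2 = 9 remainder 1
9 ÷ 2 = 4 remainder 1
4 ÷ 2 = 2 remainder 0
2 ÷ 2 = 1 remainder 0
1 ÷ 2 = 0 remainder 1
Reading remainders bottom-up:
= 1001101101011


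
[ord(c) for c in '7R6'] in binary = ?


String: '7R6'  (3 characters)
Per-character ASCII lookup:
  '7': digits start at 48: '7' = 48 + 7 = 55 → 110111
  'R': uppercase starts at 65: 'R' = 65 + 17 = 82 → 1010010
  '6': digits start at 48: '6' = 48 + 6 = 54 → 110110
= 110111 1010010 110110


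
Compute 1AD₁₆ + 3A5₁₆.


Align and add column by column (LSB to MSB, each column mod 16 with carry):
  01AD
+ 03A5
  ----
  col 0: D(13) + 5(5) + 0 (carry in) = 18 → 2(2), carry out 1
  col 1: A(10) + A(10) + 1 (carry in) = 21 → 5(5), carry out 1
  col 2: 1(1) + 3(3) + 1 (carry in) = 5 → 5(5), carry out 0
  col 3: 0(0) + 0(0) + 0 (carry in) = 0 → 0(0), carry out 0
Reading digits MSB→LSB: 0552
Strip leading zeros: 552
= 0x552


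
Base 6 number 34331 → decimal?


Positional values (base 6):
  1 × 6^0 = 1 × 1 = 1
  3 × 6^1 = 3 × 6 = 18
  3 × 6^2 = 3 × 36 = 108
  4 × 6^3 = 4 × 216 = 864
  3 × 6^4 = 3 × 1296 = 3888
Sum = 1 + 18 + 108 + 864 + 3888
= 4879


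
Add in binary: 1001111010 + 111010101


Align and add column by column (LSB to MSB, carry propagating):
  01001111010
+ 00111010101
  -----------
  col 0: 0 + 1 + 0 (carry in) = 1 → bit 1, carry out 0
  col 1: 1 + 0 + 0 (carry in) = 1 → bit 1, carry out 0
  col 2: 0 + 1 + 0 (carry in) = 1 → bit 1, carry out 0
  col 3: 1 + 0 + 0 (carry in) = 1 → bit 1, carry out 0
  col 4: 1 + 1 + 0 (carry in) = 2 → bit 0, carry out 1
  col 5: 1 + 0 + 1 (carry in) = 2 → bit 0, carry out 1
  col 6: 1 + 1 + 1 (carry in) = 3 → bit 1, carry out 1
  col 7: 0 + 1 + 1 (carry in) = 2 → bit 0, carry out 1
  col 8: 0 + 1 + 1 (carry in) = 2 → bit 0, carry out 1
  col 9: 1 + 0 + 1 (carry in) = 2 → bit 0, carry out 1
  col 10: 0 + 0 + 1 (carry in) = 1 → bit 1, carry out 0
Reading bits MSB→LSB: 10001001111
Strip leading zeros: 10001001111
= 10001001111


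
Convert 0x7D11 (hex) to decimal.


Positional values:
Position 0: 1 × 16^0 = 1 × 1 = 1
Position 1: 1 × 16^1 = 1 × 16 = 16
Position 2: D × 16^2 = 13 × 256 = 3328
Position 3: 7 × 16^3 = 7 × 4096 = 28672
Sum = 1 + 16 + 3328 + 28672
= 32017


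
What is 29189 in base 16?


Divide by 16 repeatedly:
29189 ÷ 16 = 1824 remainder 5 (5)
1824 ÷ 16 = 114 remainder 0 (0)
114 ÷ 16 = 7 remainder 2 (2)
7 ÷ 16 = 0 remainder 7 (7)
Reading remainders bottom-up:
= 0x7205


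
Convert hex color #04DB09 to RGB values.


Hex: #04DB09
R = 04₁₆ = 4
G = DB₁₆ = 219
B = 09₁₆ = 9
= RGB(4, 219, 9)


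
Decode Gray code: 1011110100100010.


Gray code: 1011110100100010
MSB stays the same: 1
Each subsequent bit = prev_binary XOR current_gray:
  B[1] = 1 XOR 0 = 1
  B[2] = 1 XOR 1 = 0
  B[3] = 0 XOR 1 = 1
  B[4] = 1 XOR 1 = 0
  B[5] = 0 XOR 1 = 1
  B[6] = 1 XOR 0 = 1
  B[7] = 1 XOR 1 = 0
  B[8] = 0 XOR 0 = 0
  B[9] = 0 XOR 0 = 0
  B[10] = 0 XOR 1 = 1
  B[11] = 1 XOR 0 = 1
  B[12] = 1 XOR 0 = 1
  B[13] = 1 XOR 0 = 1
  B[14] = 1 XOR 1 = 0
  B[15] = 0 XOR 0 = 0
= 1101011000111100 (54844 decimal)


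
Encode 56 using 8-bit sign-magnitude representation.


Sign bit: 0 (positive)
Magnitude: 56 = 0111000
= 00111000


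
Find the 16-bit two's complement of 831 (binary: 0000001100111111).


Original: 0000001100111111
Step 1 - Invert all bits: 1111110011000000
Step 2 - Add 1: 1111110011000000 + 1
= 1111110011000001 (represents -831)


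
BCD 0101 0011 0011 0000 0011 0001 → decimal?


Each 4-bit group → digit:
  0101 → 5
  0011 → 3
  0011 → 3
  0000 → 0
  0011 → 3
  0001 → 1
= 533031


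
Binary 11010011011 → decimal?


Positional values:
Bit 0: 1 × 2^0 = 1
Bit 1: 1 × 2^1 = 2
Bit 3: 1 × 2^3 = 8
Bit 4: 1 × 2^4 = 16
Bit 7: 1 × 2^7 = 128
Bit 9: 1 × 2^9 = 512
Bit 10: 1 × 2^10 = 1024
Sum = 1 + 2 + 8 + 16 + 128 + 512 + 1024
= 1691


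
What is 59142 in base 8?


Divide by 8 repeatedly:
59142 ÷ 8 = 7392 remainder 6
7392 ÷ 8 = 924 remainder 0
924 ÷ 8 = 115 remainder 4
115 ÷ 8 = 14 remainder 3
14 ÷ 8 = 1 remainder 6
1 ÷ 8 = 0 remainder 1
Reading remainders bottom-up:
= 0o163406


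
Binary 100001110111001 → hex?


Group into 4-bit nibbles: 0100001110111001
  0100 = 4
  0011 = 3
  1011 = B
  1001 = 9
= 0x43B9


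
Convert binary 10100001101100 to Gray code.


Binary: 10100001101100
Gray code: G = B XOR (B >> 1)
B >> 1 = 01010000110110
10100001101100 XOR 01010000110110:
  1 XOR 0 = 1
  0 XOR 1 = 1
  1 XOR 0 = 1
  0 XOR 1 = 1
  0 XOR 0 = 0
  0 XOR 0 = 0
  0 XOR 0 = 0
  1 XOR 0 = 1
  1 XOR 1 = 0
  0 XOR 1 = 1
  1 XOR 0 = 1
  1 XOR 1 = 0
  0 XOR 1 = 1
  0 XOR 0 = 0
= 11110001011010


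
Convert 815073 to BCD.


Each digit → 4-bit binary:
  8 → 1000
  1 → 0001
  5 → 0101
  0 → 0000
  7 → 0111
  3 → 0011
= 1000 0001 0101 0000 0111 0011


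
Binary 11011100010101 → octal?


Group into 3-bit groups: 011011100010101
  011 = 3
  011 = 3
  100 = 4
  010 = 2
  101 = 5
= 0o33425


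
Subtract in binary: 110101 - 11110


Align and subtract column by column (LSB to MSB, borrowing when needed):
  110101
- 011110
  ------
  col 0: (1 - 0 borrow-in) - 0 → 1 - 0 = 1, borrow out 0
  col 1: (0 - 0 borrow-in) - 1 → borrow from next column: (0+2) - 1 = 1, borrow out 1
  col 2: (1 - 1 borrow-in) - 1 → borrow from next column: (0+2) - 1 = 1, borrow out 1
  col 3: (0 - 1 borrow-in) - 1 → borrow from next column: (-1+2) - 1 = 0, borrow out 1
  col 4: (1 - 1 borrow-in) - 1 → borrow from next column: (0+2) - 1 = 1, borrow out 1
  col 5: (1 - 1 borrow-in) - 0 → 0 - 0 = 0, borrow out 0
Reading bits MSB→LSB: 010111
Strip leading zeros: 10111
= 10111


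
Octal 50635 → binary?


Each octal digit → 3 binary bits:
  5 = 101
  0 = 000
  6 = 110
  3 = 011
  5 = 101
Concatenate: 101 000 110 011 101
= 101000110011101


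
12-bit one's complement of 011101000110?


Original: 011101000110
Invert all bits:
  bit 0: 0 → 1
  bit 1: 1 → 0
  bit 2: 1 → 0
  bit 3: 1 → 0
  bit 4: 0 → 1
  bit 5: 1 → 0
  bit 6: 0 → 1
  bit 7: 0 → 1
  bit 8: 0 → 1
  bit 9: 1 → 0
  bit 10: 1 → 0
  bit 11: 0 → 1
= 100010111001


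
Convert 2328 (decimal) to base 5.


Divide by 5 repeatedly:
2328 ÷ 5 = 465 remainder 3
465 ÷ 5 = 93 remainder 0
93 ÷ 5 = 18 remainder 3
18 ÷ 5 = 3 remainder 3
3 ÷ 5 = 0 remainder 3
Reading remainders bottom-up:
= 33303


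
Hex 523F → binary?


Each hex digit → 4 binary bits:
  5 = 0101
  2 = 0010
  3 = 0011
  F = 1111
Concatenate: 0101 0010 0011 1111
= 0101001000111111


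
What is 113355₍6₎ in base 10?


Positional values (base 6):
  5 × 6^0 = 5 × 1 = 5
  5 × 6^1 = 5 × 6 = 30
  3 × 6^2 = 3 × 36 = 108
  3 × 6^3 = 3 × 216 = 648
  1 × 6^4 = 1 × 1296 = 1296
  1 × 6^5 = 1 × 7776 = 7776
Sum = 5 + 30 + 108 + 648 + 1296 + 7776
= 9863


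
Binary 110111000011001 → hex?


Group into 4-bit nibbles: 0110111000011001
  0110 = 6
  1110 = E
  0001 = 1
  1001 = 9
= 0x6E19


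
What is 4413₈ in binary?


Each octal digit → 3 binary bits:
  4 = 100
  4 = 100
  1 = 001
  3 = 011
Concatenate: 100 100 001 011
= 100100001011


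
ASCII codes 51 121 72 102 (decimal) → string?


Codes (decimal): 51 121 72 102
Per-code ASCII lookup:
  51  (range 48-57: digits, 51 - 48 = 3) → '3'
  121  (range 97-122: lowercase, 121 - 97 = 24) → 'y'
  72  (range 65-90: uppercase, 72 - 65 = 7) → 'H'
  102  (range 97-122: lowercase, 102 - 97 = 5) → 'f'
= '3yHf'


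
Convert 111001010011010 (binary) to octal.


Group into 3-bit groups: 111001010011010
  111 = 7
  001 = 1
  010 = 2
  011 = 3
  010 = 2
= 0o71232


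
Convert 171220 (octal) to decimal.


Positional values:
Position 0: 0 × 8^0 = 0
Position 1: 2 × 8^1 = 16
Position 2: 2 × 8^2 = 128
Position 3: 1 × 8^3 = 512
Position 4: 7 × 8^4 = 28672
Position 5: 1 × 8^5 = 32768
Sum = 0 + 16 + 128 + 512 + 28672 + 32768
= 62096


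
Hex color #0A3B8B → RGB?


Hex: #0A3B8B
R = 0A₁₆ = 10
G = 3B₁₆ = 59
B = 8B₁₆ = 139
= RGB(10, 59, 139)


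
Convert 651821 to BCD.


Each digit → 4-bit binary:
  6 → 0110
  5 → 0101
  1 → 0001
  8 → 1000
  2 → 0010
  1 → 0001
= 0110 0101 0001 1000 0010 0001


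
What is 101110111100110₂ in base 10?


Positional values:
Bit 1: 1 × 2^1 = 2
Bit 2: 1 × 2^2 = 4
Bit 5: 1 × 2^5 = 32
Bit 6: 1 × 2^6 = 64
Bit 7: 1 × 2^7 = 128
Bit 8: 1 × 2^8 = 256
Bit 10: 1 × 2^10 = 1024
Bit 11: 1 × 2^11 = 2048
Bit 12: 1 × 2^12 = 4096
Bit 14: 1 × 2^14 = 16384
Sum = 2 + 4 + 32 + 64 + 128 + 256 + 1024 + 2048 + 4096 + 16384
= 24038


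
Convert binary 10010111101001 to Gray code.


Binary: 10010111101001
Gray code: G = B XOR (B >> 1)
B >> 1 = 01001011110100
10010111101001 XOR 01001011110100:
  1 XOR 0 = 1
  0 XOR 1 = 1
  0 XOR 0 = 0
  1 XOR 0 = 1
  0 XOR 1 = 1
  1 XOR 0 = 1
  1 XOR 1 = 0
  1 XOR 1 = 0
  1 XOR 1 = 0
  0 XOR 1 = 1
  1 XOR 0 = 1
  0 XOR 1 = 1
  0 XOR 0 = 0
  1 XOR 0 = 1
= 11011100011101


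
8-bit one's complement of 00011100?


Original: 00011100
Invert all bits:
  bit 0: 0 → 1
  bit 1: 0 → 1
  bit 2: 0 → 1
  bit 3: 1 → 0
  bit 4: 1 → 0
  bit 5: 1 → 0
  bit 6: 0 → 1
  bit 7: 0 → 1
= 11100011


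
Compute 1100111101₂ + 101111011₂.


Align and add column by column (LSB to MSB, carry propagating):
  01100111101
+ 00101111011
  -----------
  col 0: 1 + 1 + 0 (carry in) = 2 → bit 0, carry out 1
  col 1: 0 + 1 + 1 (carry in) = 2 → bit 0, carry out 1
  col 2: 1 + 0 + 1 (carry in) = 2 → bit 0, carry out 1
  col 3: 1 + 1 + 1 (carry in) = 3 → bit 1, carry out 1
  col 4: 1 + 1 + 1 (carry in) = 3 → bit 1, carry out 1
  col 5: 1 + 1 + 1 (carry in) = 3 → bit 1, carry out 1
  col 6: 0 + 1 + 1 (carry in) = 2 → bit 0, carry out 1
  col 7: 0 + 0 + 1 (carry in) = 1 → bit 1, carry out 0
  col 8: 1 + 1 + 0 (carry in) = 2 → bit 0, carry out 1
  col 9: 1 + 0 + 1 (carry in) = 2 → bit 0, carry out 1
  col 10: 0 + 0 + 1 (carry in) = 1 → bit 1, carry out 0
Reading bits MSB→LSB: 10010111000
Strip leading zeros: 10010111000
= 10010111000


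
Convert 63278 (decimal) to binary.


Divide by 2 repeatedly:
63278 ÷ 2 = 31639 remainder 0
31639 ÷ 2 = 15819 remainder 1
15819 ÷ 2 = 7909 remainder 1
7909 ÷ 2 = 3954 remainder 1
3954 ÷ 2 = 1977 remainder 0
1977 ÷ 2 = 988 remainder 1
988 ÷ 2 = 494 remainder 0
494 ÷ 2 = 247 remainder 0
247 ÷ 2 = 123 remainder 1
123 ÷ 2 = 61 remainder 1
61 ÷ 2 = 30 remainder 1
30 ÷ 2 = 15 remainder 0
15 ÷ 2 = 7 remainder 1
7 ÷ 2 = 3 remainder 1
3 ÷ 2 = 1 remainder 1
1 ÷ 2 = 0 remainder 1
Reading remainders bottom-up:
= 1111011100101110


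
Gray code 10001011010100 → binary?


Gray code: 10001011010100
MSB stays the same: 1
Each subsequent bit = prev_binary XOR current_gray:
  B[1] = 1 XOR 0 = 1
  B[2] = 1 XOR 0 = 1
  B[3] = 1 XOR 0 = 1
  B[4] = 1 XOR 1 = 0
  B[5] = 0 XOR 0 = 0
  B[6] = 0 XOR 1 = 1
  B[7] = 1 XOR 1 = 0
  B[8] = 0 XOR 0 = 0
  B[9] = 0 XOR 1 = 1
  B[10] = 1 XOR 0 = 1
  B[11] = 1 XOR 1 = 0
  B[12] = 0 XOR 0 = 0
  B[13] = 0 XOR 0 = 0
= 11110010011000 (15512 decimal)


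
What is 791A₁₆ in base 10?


Positional values:
Position 0: A × 16^0 = 10 × 1 = 10
Position 1: 1 × 16^1 = 1 × 16 = 16
Position 2: 9 × 16^2 = 9 × 256 = 2304
Position 3: 7 × 16^3 = 7 × 4096 = 28672
Sum = 10 + 16 + 2304 + 28672
= 31002


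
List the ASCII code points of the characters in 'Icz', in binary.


String: 'Icz'  (3 characters)
Per-character ASCII lookup:
  'I': uppercase starts at 65: 'I' = 65 + 8 = 73 → 1001001
  'c': lowercase starts at 97: 'c' = 97 + 2 = 99 → 1100011
  'z': lowercase starts at 97: 'z' = 97 + 25 = 122 → 1111010
= 1001001 1100011 1111010


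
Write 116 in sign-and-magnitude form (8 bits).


Sign bit: 0 (positive)
Magnitude: 116 = 1110100
= 01110100


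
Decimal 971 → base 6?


Divide by 6 repeatedly:
971 ÷ 6 = 161 remainder 5
161 ÷ 6 = 26 remainder 5
26 ÷ 6 = 4 remainder 2
4 ÷ 6 = 0 remainder 4
Reading remainders bottom-up:
= 4255


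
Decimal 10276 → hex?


Divide by 16 repeatedly:
10276 ÷ 16 = 642 remainder 4 (4)
642 ÷ 16 = 40 remainder 2 (2)
40 ÷ 16 = 2 remainder 8 (8)
2 ÷ 16 = 0 remainder 2 (2)
Reading remainders bottom-up:
= 0x2824


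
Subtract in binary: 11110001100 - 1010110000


Align and subtract column by column (LSB to MSB, borrowing when needed):
  11110001100
- 01010110000
  -----------
  col 0: (0 - 0 borrow-in) - 0 → 0 - 0 = 0, borrow out 0
  col 1: (0 - 0 borrow-in) - 0 → 0 - 0 = 0, borrow out 0
  col 2: (1 - 0 borrow-in) - 0 → 1 - 0 = 1, borrow out 0
  col 3: (1 - 0 borrow-in) - 0 → 1 - 0 = 1, borrow out 0
  col 4: (0 - 0 borrow-in) - 1 → borrow from next column: (0+2) - 1 = 1, borrow out 1
  col 5: (0 - 1 borrow-in) - 1 → borrow from next column: (-1+2) - 1 = 0, borrow out 1
  col 6: (0 - 1 borrow-in) - 0 → borrow from next column: (-1+2) - 0 = 1, borrow out 1
  col 7: (1 - 1 borrow-in) - 1 → borrow from next column: (0+2) - 1 = 1, borrow out 1
  col 8: (1 - 1 borrow-in) - 0 → 0 - 0 = 0, borrow out 0
  col 9: (1 - 0 borrow-in) - 1 → 1 - 1 = 0, borrow out 0
  col 10: (1 - 0 borrow-in) - 0 → 1 - 0 = 1, borrow out 0
Reading bits MSB→LSB: 10011011100
Strip leading zeros: 10011011100
= 10011011100


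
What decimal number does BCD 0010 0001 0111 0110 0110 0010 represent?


Each 4-bit group → digit:
  0010 → 2
  0001 → 1
  0111 → 7
  0110 → 6
  0110 → 6
  0010 → 2
= 217662


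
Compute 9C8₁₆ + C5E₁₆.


Align and add column by column (LSB to MSB, each column mod 16 with carry):
  09C8
+ 0C5E
  ----
  col 0: 8(8) + E(14) + 0 (carry in) = 22 → 6(6), carry out 1
  col 1: C(12) + 5(5) + 1 (carry in) = 18 → 2(2), carry out 1
  col 2: 9(9) + C(12) + 1 (carry in) = 22 → 6(6), carry out 1
  col 3: 0(0) + 0(0) + 1 (carry in) = 1 → 1(1), carry out 0
Reading digits MSB→LSB: 1626
Strip leading zeros: 1626
= 0x1626


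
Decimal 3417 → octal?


Divide by 8 repeatedly:
3417 ÷ 8 = 427 remainder 1
427 ÷ 8 = 53 remainder 3
53 ÷ 8 = 6 remainder 5
6 ÷ 8 = 0 remainder 6
Reading remainders bottom-up:
= 0o6531


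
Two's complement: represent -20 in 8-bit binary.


Original: 00010100
Step 1 - Invert all bits: 11101011
Step 2 - Add 1: 11101011 + 1
= 11101100 (represents -20)


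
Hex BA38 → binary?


Each hex digit → 4 binary bits:
  B = 1011
  A = 1010
  3 = 0011
  8 = 1000
Concatenate: 1011 1010 0011 1000
= 1011101000111000


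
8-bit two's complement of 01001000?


Original: 01001000
Step 1 - Invert all bits: 10110111
Step 2 - Add 1: 10110111 + 1
= 10111000 (represents -72)


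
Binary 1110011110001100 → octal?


Group into 3-bit groups: 001110011110001100
  001 = 1
  110 = 6
  011 = 3
  110 = 6
  001 = 1
  100 = 4
= 0o163614


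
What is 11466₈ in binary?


Each octal digit → 3 binary bits:
  1 = 001
  1 = 001
  4 = 100
  6 = 110
  6 = 110
Concatenate: 001 001 100 110 110
= 001001100110110


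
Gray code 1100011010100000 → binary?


Gray code: 1100011010100000
MSB stays the same: 1
Each subsequent bit = prev_binary XOR current_gray:
  B[1] = 1 XOR 1 = 0
  B[2] = 0 XOR 0 = 0
  B[3] = 0 XOR 0 = 0
  B[4] = 0 XOR 0 = 0
  B[5] = 0 XOR 1 = 1
  B[6] = 1 XOR 1 = 0
  B[7] = 0 XOR 0 = 0
  B[8] = 0 XOR 1 = 1
  B[9] = 1 XOR 0 = 1
  B[10] = 1 XOR 1 = 0
  B[11] = 0 XOR 0 = 0
  B[12] = 0 XOR 0 = 0
  B[13] = 0 XOR 0 = 0
  B[14] = 0 XOR 0 = 0
  B[15] = 0 XOR 0 = 0
= 1000010011000000 (33984 decimal)


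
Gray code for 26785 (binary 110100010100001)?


Binary: 110100010100001
Gray code: G = B XOR (B >> 1)
B >> 1 = 011010001010000
110100010100001 XOR 011010001010000:
  1 XOR 0 = 1
  1 XOR 1 = 0
  0 XOR 1 = 1
  1 XOR 0 = 1
  0 XOR 1 = 1
  0 XOR 0 = 0
  0 XOR 0 = 0
  1 XOR 0 = 1
  0 XOR 1 = 1
  1 XOR 0 = 1
  0 XOR 1 = 1
  0 XOR 0 = 0
  0 XOR 0 = 0
  0 XOR 0 = 0
  1 XOR 0 = 1
= 101110011110001


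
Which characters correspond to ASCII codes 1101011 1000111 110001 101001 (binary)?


Codes (binary): 1101011 1000111 110001 101001
Per-code ASCII lookup:
  1101011 = 107  (range 97-122: lowercase, 107 - 97 = 10) → 'k'
  1000111 = 71  (range 65-90: uppercase, 71 - 65 = 6) → 'G'
  110001 = 49  (range 48-57: digits, 49 - 48 = 1) → '1'
  101001 = 41  (special character) → ')'
= 'kG1)'


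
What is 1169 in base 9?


Divide by 9 repeatedly:
1169 ÷ 9 = 129 remainder 8
129 ÷ 9 = 14 remainder 3
14 ÷ 9 = 1 remainder 5
1 ÷ 9 = 0 remainder 1
Reading remainders bottom-up:
= 1538


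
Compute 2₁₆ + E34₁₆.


Align and add column by column (LSB to MSB, each column mod 16 with carry):
  0002
+ 0E34
  ----
  col 0: 2(2) + 4(4) + 0 (carry in) = 6 → 6(6), carry out 0
  col 1: 0(0) + 3(3) + 0 (carry in) = 3 → 3(3), carry out 0
  col 2: 0(0) + E(14) + 0 (carry in) = 14 → E(14), carry out 0
  col 3: 0(0) + 0(0) + 0 (carry in) = 0 → 0(0), carry out 0
Reading digits MSB→LSB: 0E36
Strip leading zeros: E36
= 0xE36


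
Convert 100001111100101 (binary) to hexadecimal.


Group into 4-bit nibbles: 0100001111100101
  0100 = 4
  0011 = 3
  1110 = E
  0101 = 5
= 0x43E5


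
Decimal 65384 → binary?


Divide by 2 repeatedly:
65384 ÷ 2 = 32692 remainder 0
32692 ÷ 2 = 16346 remainder 0
16346 ÷ 2 = 8173 remainder 0
8173 ÷ 2 = 4086 remainder 1
4086 ÷ 2 = 2043 remainder 0
2043 ÷ 2 = 1021 remainder 1
1021 ÷ 2 = 510 remainder 1
510 ÷ 2 = 255 remainder 0
255 ÷ 2 = 127 remainder 1
127 ÷ 2 = 63 remainder 1
63 ÷ 2 = 31 remainder 1
31 ÷ 2 = 15 remainder 1
15 ÷ 2 = 7 remainder 1
7 ÷ 2 = 3 remainder 1
3 ÷ 2 = 1 remainder 1
1 ÷ 2 = 0 remainder 1
Reading remainders bottom-up:
= 1111111101101000


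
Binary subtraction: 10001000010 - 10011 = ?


Align and subtract column by column (LSB to MSB, borrowing when needed):
  10001000010
- 00000010011
  -----------
  col 0: (0 - 0 borrow-in) - 1 → borrow from next column: (0+2) - 1 = 1, borrow out 1
  col 1: (1 - 1 borrow-in) - 1 → borrow from next column: (0+2) - 1 = 1, borrow out 1
  col 2: (0 - 1 borrow-in) - 0 → borrow from next column: (-1+2) - 0 = 1, borrow out 1
  col 3: (0 - 1 borrow-in) - 0 → borrow from next column: (-1+2) - 0 = 1, borrow out 1
  col 4: (0 - 1 borrow-in) - 1 → borrow from next column: (-1+2) - 1 = 0, borrow out 1
  col 5: (0 - 1 borrow-in) - 0 → borrow from next column: (-1+2) - 0 = 1, borrow out 1
  col 6: (1 - 1 borrow-in) - 0 → 0 - 0 = 0, borrow out 0
  col 7: (0 - 0 borrow-in) - 0 → 0 - 0 = 0, borrow out 0
  col 8: (0 - 0 borrow-in) - 0 → 0 - 0 = 0, borrow out 0
  col 9: (0 - 0 borrow-in) - 0 → 0 - 0 = 0, borrow out 0
  col 10: (1 - 0 borrow-in) - 0 → 1 - 0 = 1, borrow out 0
Reading bits MSB→LSB: 10000101111
Strip leading zeros: 10000101111
= 10000101111


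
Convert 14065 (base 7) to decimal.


Positional values (base 7):
  5 × 7^0 = 5 × 1 = 5
  6 × 7^1 = 6 × 7 = 42
  0 × 7^2 = 0 × 49 = 0
  4 × 7^3 = 4 × 343 = 1372
  1 × 7^4 = 1 × 2401 = 2401
Sum = 5 + 42 + 0 + 1372 + 2401
= 3820


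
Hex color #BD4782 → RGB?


Hex: #BD4782
R = BD₁₆ = 189
G = 47₁₆ = 71
B = 82₁₆ = 130
= RGB(189, 71, 130)


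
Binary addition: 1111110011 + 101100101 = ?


Align and add column by column (LSB to MSB, carry propagating):
  01111110011
+ 00101100101
  -----------
  col 0: 1 + 1 + 0 (carry in) = 2 → bit 0, carry out 1
  col 1: 1 + 0 + 1 (carry in) = 2 → bit 0, carry out 1
  col 2: 0 + 1 + 1 (carry in) = 2 → bit 0, carry out 1
  col 3: 0 + 0 + 1 (carry in) = 1 → bit 1, carry out 0
  col 4: 1 + 0 + 0 (carry in) = 1 → bit 1, carry out 0
  col 5: 1 + 1 + 0 (carry in) = 2 → bit 0, carry out 1
  col 6: 1 + 1 + 1 (carry in) = 3 → bit 1, carry out 1
  col 7: 1 + 0 + 1 (carry in) = 2 → bit 0, carry out 1
  col 8: 1 + 1 + 1 (carry in) = 3 → bit 1, carry out 1
  col 9: 1 + 0 + 1 (carry in) = 2 → bit 0, carry out 1
  col 10: 0 + 0 + 1 (carry in) = 1 → bit 1, carry out 0
Reading bits MSB→LSB: 10101011000
Strip leading zeros: 10101011000
= 10101011000


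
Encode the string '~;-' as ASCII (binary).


String: '~;-'  (3 characters)
Per-character ASCII lookup:
  '~': special character: '~' = 126 → 1111110
  ';': special character: ';' = 59 → 111011
  '-': special character: '-' = 45 → 101101
= 1111110 111011 101101


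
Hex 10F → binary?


Each hex digit → 4 binary bits:
  1 = 0001
  0 = 0000
  F = 1111
Concatenate: 0001 0000 1111
= 000100001111


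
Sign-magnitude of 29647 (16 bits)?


Sign bit: 0 (positive)
Magnitude: 29647 = 111001111001111
= 0111001111001111


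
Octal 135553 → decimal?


Positional values:
Position 0: 3 × 8^0 = 3
Position 1: 5 × 8^1 = 40
Position 2: 5 × 8^2 = 320
Position 3: 5 × 8^3 = 2560
Position 4: 3 × 8^4 = 12288
Position 5: 1 × 8^5 = 32768
Sum = 3 + 40 + 320 + 2560 + 12288 + 32768
= 47979


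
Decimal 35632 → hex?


Divide by 16 repeatedly:
35632 ÷ 16 = 2227 remainder 0 (0)
2227 ÷ 16 = 139 remainder 3 (3)
139 ÷ 16 = 8 remainder 11 (B)
8 ÷ 16 = 0 remainder 8 (8)
Reading remainders bottom-up:
= 0x8B30


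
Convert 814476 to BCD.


Each digit → 4-bit binary:
  8 → 1000
  1 → 0001
  4 → 0100
  4 → 0100
  7 → 0111
  6 → 0110
= 1000 0001 0100 0100 0111 0110


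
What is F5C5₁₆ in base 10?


Positional values:
Position 0: 5 × 16^0 = 5 × 1 = 5
Position 1: C × 16^1 = 12 × 16 = 192
Position 2: 5 × 16^2 = 5 × 256 = 1280
Position 3: F × 16^3 = 15 × 4096 = 61440
Sum = 5 + 192 + 1280 + 61440
= 62917


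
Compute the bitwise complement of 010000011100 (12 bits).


Original: 010000011100
Invert all bits:
  bit 0: 0 → 1
  bit 1: 1 → 0
  bit 2: 0 → 1
  bit 3: 0 → 1
  bit 4: 0 → 1
  bit 5: 0 → 1
  bit 6: 0 → 1
  bit 7: 1 → 0
  bit 8: 1 → 0
  bit 9: 1 → 0
  bit 10: 0 → 1
  bit 11: 0 → 1
= 101111100011


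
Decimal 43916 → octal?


Divide by 8 repeatedly:
43916 ÷ 8 = 5489 remainder 4
5489 ÷ 8 = 686 remainder 1
686 ÷ 8 = 85 remainder 6
85 ÷ 8 = 10 remainder 5
10 ÷ 8 = 1 remainder 2
1 ÷ 8 = 0 remainder 1
Reading remainders bottom-up:
= 0o125614


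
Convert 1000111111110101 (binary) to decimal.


Positional values:
Bit 0: 1 × 2^0 = 1
Bit 2: 1 × 2^2 = 4
Bit 4: 1 × 2^4 = 16
Bit 5: 1 × 2^5 = 32
Bit 6: 1 × 2^6 = 64
Bit 7: 1 × 2^7 = 128
Bit 8: 1 × 2^8 = 256
Bit 9: 1 × 2^9 = 512
Bit 10: 1 × 2^10 = 1024
Bit 11: 1 × 2^11 = 2048
Bit 15: 1 × 2^15 = 32768
Sum = 1 + 4 + 16 + 32 + 64 + 128 + 256 + 512 + 1024 + 2048 + 32768
= 36853


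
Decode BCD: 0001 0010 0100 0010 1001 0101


Each 4-bit group → digit:
  0001 → 1
  0010 → 2
  0100 → 4
  0010 → 2
  1001 → 9
  0101 → 5
= 124295


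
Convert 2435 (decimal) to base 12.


Divide by 12 repeatedly:
2435 ÷ 12 = 202 remainder 11
202 ÷ 12 = 16 remainder 10
16 ÷ 12 = 1 remainder 4
1 ÷ 12 = 0 remainder 1
Reading remainders bottom-up:
= 14AB


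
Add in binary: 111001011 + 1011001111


Align and add column by column (LSB to MSB, carry propagating):
  00111001011
+ 01011001111
  -----------
  col 0: 1 + 1 + 0 (carry in) = 2 → bit 0, carry out 1
  col 1: 1 + 1 + 1 (carry in) = 3 → bit 1, carry out 1
  col 2: 0 + 1 + 1 (carry in) = 2 → bit 0, carry out 1
  col 3: 1 + 1 + 1 (carry in) = 3 → bit 1, carry out 1
  col 4: 0 + 0 + 1 (carry in) = 1 → bit 1, carry out 0
  col 5: 0 + 0 + 0 (carry in) = 0 → bit 0, carry out 0
  col 6: 1 + 1 + 0 (carry in) = 2 → bit 0, carry out 1
  col 7: 1 + 1 + 1 (carry in) = 3 → bit 1, carry out 1
  col 8: 1 + 0 + 1 (carry in) = 2 → bit 0, carry out 1
  col 9: 0 + 1 + 1 (carry in) = 2 → bit 0, carry out 1
  col 10: 0 + 0 + 1 (carry in) = 1 → bit 1, carry out 0
Reading bits MSB→LSB: 10010011010
Strip leading zeros: 10010011010
= 10010011010


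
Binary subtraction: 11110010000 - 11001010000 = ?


Align and subtract column by column (LSB to MSB, borrowing when needed):
  11110010000
- 11001010000
  -----------
  col 0: (0 - 0 borrow-in) - 0 → 0 - 0 = 0, borrow out 0
  col 1: (0 - 0 borrow-in) - 0 → 0 - 0 = 0, borrow out 0
  col 2: (0 - 0 borrow-in) - 0 → 0 - 0 = 0, borrow out 0
  col 3: (0 - 0 borrow-in) - 0 → 0 - 0 = 0, borrow out 0
  col 4: (1 - 0 borrow-in) - 1 → 1 - 1 = 0, borrow out 0
  col 5: (0 - 0 borrow-in) - 0 → 0 - 0 = 0, borrow out 0
  col 6: (0 - 0 borrow-in) - 1 → borrow from next column: (0+2) - 1 = 1, borrow out 1
  col 7: (1 - 1 borrow-in) - 0 → 0 - 0 = 0, borrow out 0
  col 8: (1 - 0 borrow-in) - 0 → 1 - 0 = 1, borrow out 0
  col 9: (1 - 0 borrow-in) - 1 → 1 - 1 = 0, borrow out 0
  col 10: (1 - 0 borrow-in) - 1 → 1 - 1 = 0, borrow out 0
Reading bits MSB→LSB: 00101000000
Strip leading zeros: 101000000
= 101000000


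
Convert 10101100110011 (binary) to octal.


Group into 3-bit groups: 010101100110011
  010 = 2
  101 = 5
  100 = 4
  110 = 6
  011 = 3
= 0o25463


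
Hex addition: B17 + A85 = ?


Align and add column by column (LSB to MSB, each column mod 16 with carry):
  0B17
+ 0A85
  ----
  col 0: 7(7) + 5(5) + 0 (carry in) = 12 → C(12), carry out 0
  col 1: 1(1) + 8(8) + 0 (carry in) = 9 → 9(9), carry out 0
  col 2: B(11) + A(10) + 0 (carry in) = 21 → 5(5), carry out 1
  col 3: 0(0) + 0(0) + 1 (carry in) = 1 → 1(1), carry out 0
Reading digits MSB→LSB: 159C
Strip leading zeros: 159C
= 0x159C


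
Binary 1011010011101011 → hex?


Group into 4-bit nibbles: 1011010011101011
  1011 = B
  0100 = 4
  1110 = E
  1011 = B
= 0xB4EB


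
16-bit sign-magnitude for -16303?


Sign bit: 1 (negative)
Magnitude: 16303 = 011111110101111
= 1011111110101111


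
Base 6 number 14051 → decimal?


Positional values (base 6):
  1 × 6^0 = 1 × 1 = 1
  5 × 6^1 = 5 × 6 = 30
  0 × 6^2 = 0 × 36 = 0
  4 × 6^3 = 4 × 216 = 864
  1 × 6^4 = 1 × 1296 = 1296
Sum = 1 + 30 + 0 + 864 + 1296
= 2191


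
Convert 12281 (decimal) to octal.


Divide by 8 repeatedly:
12281 ÷ 8 = 1535 remainder 1
1535 ÷ 8 = 191 remainder 7
191 ÷ 8 = 23 remainder 7
23 ÷ 8 = 2 remainder 7
2 ÷ 8 = 0 remainder 2
Reading remainders bottom-up:
= 0o27771


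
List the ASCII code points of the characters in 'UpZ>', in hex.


String: 'UpZ>'  (4 characters)
Per-character ASCII lookup:
  'U': uppercase starts at 65: 'U' = 65 + 20 = 85 → 0x55
  'p': lowercase starts at 97: 'p' = 97 + 15 = 112 → 0x70
  'Z': uppercase starts at 65: 'Z' = 65 + 25 = 90 → 0x5A
  '>': special character: '>' = 62 → 0x3E
= 0x55 0x70 0x5A 0x3E


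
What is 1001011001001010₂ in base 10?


Positional values:
Bit 1: 1 × 2^1 = 2
Bit 3: 1 × 2^3 = 8
Bit 6: 1 × 2^6 = 64
Bit 9: 1 × 2^9 = 512
Bit 10: 1 × 2^10 = 1024
Bit 12: 1 × 2^12 = 4096
Bit 15: 1 × 2^15 = 32768
Sum = 2 + 8 + 64 + 512 + 1024 + 4096 + 32768
= 38474


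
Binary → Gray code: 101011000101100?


Binary: 101011000101100
Gray code: G = B XOR (B >> 1)
B >> 1 = 010101100010110
101011000101100 XOR 010101100010110:
  1 XOR 0 = 1
  0 XOR 1 = 1
  1 XOR 0 = 1
  0 XOR 1 = 1
  1 XOR 0 = 1
  1 XOR 1 = 0
  0 XOR 1 = 1
  0 XOR 0 = 0
  0 XOR 0 = 0
  1 XOR 0 = 1
  0 XOR 1 = 1
  1 XOR 0 = 1
  1 XOR 1 = 0
  0 XOR 1 = 1
  0 XOR 0 = 0
= 111110100111010


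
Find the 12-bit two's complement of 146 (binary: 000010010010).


Original: 000010010010
Step 1 - Invert all bits: 111101101101
Step 2 - Add 1: 111101101101 + 1
= 111101101110 (represents -146)


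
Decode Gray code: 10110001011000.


Gray code: 10110001011000
MSB stays the same: 1
Each subsequent bit = prev_binary XOR current_gray:
  B[1] = 1 XOR 0 = 1
  B[2] = 1 XOR 1 = 0
  B[3] = 0 XOR 1 = 1
  B[4] = 1 XOR 0 = 1
  B[5] = 1 XOR 0 = 1
  B[6] = 1 XOR 0 = 1
  B[7] = 1 XOR 1 = 0
  B[8] = 0 XOR 0 = 0
  B[9] = 0 XOR 1 = 1
  B[10] = 1 XOR 1 = 0
  B[11] = 0 XOR 0 = 0
  B[12] = 0 XOR 0 = 0
  B[13] = 0 XOR 0 = 0
= 11011110010000 (14224 decimal)


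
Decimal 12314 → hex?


Divide by 16 repeatedly:
12314 ÷ 16 = 769 remainder 10 (A)
769 ÷ 16 = 48 remainder 1 (1)
48 ÷ 16 = 3 remainder 0 (0)
3 ÷ 16 = 0 remainder 3 (3)
Reading remainders bottom-up:
= 0x301A


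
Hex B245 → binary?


Each hex digit → 4 binary bits:
  B = 1011
  2 = 0010
  4 = 0100
  5 = 0101
Concatenate: 1011 0010 0100 0101
= 1011001001000101


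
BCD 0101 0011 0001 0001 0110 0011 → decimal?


Each 4-bit group → digit:
  0101 → 5
  0011 → 3
  0001 → 1
  0001 → 1
  0110 → 6
  0011 → 3
= 531163


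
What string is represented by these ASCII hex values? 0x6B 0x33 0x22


Codes (hex): 0x6B 0x33 0x22
Per-code ASCII lookup:
  0x6B = 107  (range 97-122: lowercase, 107 - 97 = 10) → 'k'
  0x33 = 51  (range 48-57: digits, 51 - 48 = 3) → '3'
  0x22 = 34  (special character) → '"'
= 'k3"'


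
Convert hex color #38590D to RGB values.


Hex: #38590D
R = 38₁₆ = 56
G = 59₁₆ = 89
B = 0D₁₆ = 13
= RGB(56, 89, 13)


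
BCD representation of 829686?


Each digit → 4-bit binary:
  8 → 1000
  2 → 0010
  9 → 1001
  6 → 0110
  8 → 1000
  6 → 0110
= 1000 0010 1001 0110 1000 0110


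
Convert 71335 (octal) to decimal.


Positional values:
Position 0: 5 × 8^0 = 5
Position 1: 3 × 8^1 = 24
Position 2: 3 × 8^2 = 192
Position 3: 1 × 8^3 = 512
Position 4: 7 × 8^4 = 28672
Sum = 5 + 24 + 192 + 512 + 28672
= 29405


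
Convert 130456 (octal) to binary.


Each octal digit → 3 binary bits:
  1 = 001
  3 = 011
  0 = 000
  4 = 100
  5 = 101
  6 = 110
Concatenate: 001 011 000 100 101 110
= 001011000100101110


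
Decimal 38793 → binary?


Divide by 2 repeatedly:
38793 ÷ 2 = 19396 remainder 1
19396 ÷ 2 = 9698 remainder 0
9698 ÷ 2 = 4849 remainder 0
4849 ÷ 2 = 2424 remainder 1
2424 ÷ 2 = 1212 remainder 0
1212 ÷ 2 = 606 remainder 0
606 ÷ 2 = 303 remainder 0
303 ÷ 2 = 151 remainder 1
151 ÷ 2 = 75 remainder 1
75 ÷ 2 = 37 remainder 1
37 ÷ 2 = 18 remainder 1
18 ÷ 2 = 9 remainder 0
9 ÷ 2 = 4 remainder 1
4 ÷ 2 = 2 remainder 0
2 ÷ 2 = 1 remainder 0
1 ÷ 2 = 0 remainder 1
Reading remainders bottom-up:
= 1001011110001001


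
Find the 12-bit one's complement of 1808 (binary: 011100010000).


Original: 011100010000
Invert all bits:
  bit 0: 0 → 1
  bit 1: 1 → 0
  bit 2: 1 → 0
  bit 3: 1 → 0
  bit 4: 0 → 1
  bit 5: 0 → 1
  bit 6: 0 → 1
  bit 7: 1 → 0
  bit 8: 0 → 1
  bit 9: 0 → 1
  bit 10: 0 → 1
  bit 11: 0 → 1
= 100011101111


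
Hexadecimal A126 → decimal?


Positional values:
Position 0: 6 × 16^0 = 6 × 1 = 6
Position 1: 2 × 16^1 = 2 × 16 = 32
Position 2: 1 × 16^2 = 1 × 256 = 256
Position 3: A × 16^3 = 10 × 4096 = 40960
Sum = 6 + 32 + 256 + 40960
= 41254


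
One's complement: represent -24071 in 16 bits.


Original: 0101111000000111
Invert all bits:
  bit 0: 0 → 1
  bit 1: 1 → 0
  bit 2: 0 → 1
  bit 3: 1 → 0
  bit 4: 1 → 0
  bit 5: 1 → 0
  bit 6: 1 → 0
  bit 7: 0 → 1
  bit 8: 0 → 1
  bit 9: 0 → 1
  bit 10: 0 → 1
  bit 11: 0 → 1
  bit 12: 0 → 1
  bit 13: 1 → 0
  bit 14: 1 → 0
  bit 15: 1 → 0
= 1010000111111000


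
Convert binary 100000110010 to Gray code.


Binary: 100000110010
Gray code: G = B XOR (B >> 1)
B >> 1 = 010000011001
100000110010 XOR 010000011001:
  1 XOR 0 = 1
  0 XOR 1 = 1
  0 XOR 0 = 0
  0 XOR 0 = 0
  0 XOR 0 = 0
  0 XOR 0 = 0
  1 XOR 0 = 1
  1 XOR 1 = 0
  0 XOR 1 = 1
  0 XOR 0 = 0
  1 XOR 0 = 1
  0 XOR 1 = 1
= 110000101011


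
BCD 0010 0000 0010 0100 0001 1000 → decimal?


Each 4-bit group → digit:
  0010 → 2
  0000 → 0
  0010 → 2
  0100 → 4
  0001 → 1
  1000 → 8
= 202418


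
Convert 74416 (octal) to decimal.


Positional values:
Position 0: 6 × 8^0 = 6
Position 1: 1 × 8^1 = 8
Position 2: 4 × 8^2 = 256
Position 3: 4 × 8^3 = 2048
Position 4: 7 × 8^4 = 28672
Sum = 6 + 8 + 256 + 2048 + 28672
= 30990
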